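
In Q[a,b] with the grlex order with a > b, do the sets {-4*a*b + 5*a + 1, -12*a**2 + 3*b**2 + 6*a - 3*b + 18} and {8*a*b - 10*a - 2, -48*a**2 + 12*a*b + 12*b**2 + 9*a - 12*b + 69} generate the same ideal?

Yes, the ideals are equal.

For a fixed monomial order, each ideal has a unique reduced Gröbner basis; comparing bases decides equality.
Buchberger on the first generating set:
f_1 = -4*a*b + 5*a + 1, LT = a*b.
f_2 = -12*a**2 + 3*b**2 + 6*a - 3*b + 18, LT = a**2.

S(f_1,f_2): lcm = a**2*b. S = 1/4*b**3 - 5/4*a**2 + 1/2*a*b - 1/4*b**2 - 1/4*a + 3/2*b.
  leading term b**3: no divisor's leading term divides it; move 1/4*b**3 to the remainder.
  leading term a**2: subtract (5/48)·f_2 from -5/4*a**2 + 1/2*a*b - 1/4*b**2 - 1/4*a + 3/2*b → 1/2*a*b - 9/16*b**2 - 7/8*a + 29/16*b - 15/8
  leading term a*b: subtract (-1/8)·f_1 from 1/2*a*b - 9/16*b**2 - 7/8*a + 29/16*b - 15/8 → -9/16*b**2 - 1/4*a + 29/16*b - 7/4
  leading term b**2: no divisor's leading term divides it; move -9/16*b**2 to the remainder.
  leading term a: no divisor's leading term divides it; move -1/4*a to the remainder.
  leading term b: no divisor's leading term divides it; move 29/16*b to the remainder.
  leading term 1: no divisor's leading term divides it; move -7/4 to the remainder.
  remainder 1/4*b**3 - 9/16*b**2 - 1/4*a + 29/16*b - 7/4 ≠ 0; add g_3 = 1/4*b**3 - 9/16*b**2 - 1/4*a + 29/16*b - 7/4 to the basis.

The other S-polynomials (S(f_1,g_3), S(f_2,g_3)) all reduce to 0 modulo the current basis, so we have a Gröbner basis.
Inter-reduce: drop elements whose leading term is divisible by another's, tail-reduce, and make monic.
Reduced Gröbner basis: {b**3 - 9/4*b**2 - a + 29/4*b - 7, a**2 - 1/4*b**2 - 1/2*a + 1/4*b - 3/2, a*b - 5/4*a - 1/4}.

Buchberger on the second generating set:
h_1 = 8*a*b - 10*a - 2, LT = a*b.
h_2 = -48*a**2 + 12*a*b + 12*b**2 + 9*a - 12*b + 69, LT = a**2.

S(h_1,h_2): lcm = a**2*b. S = 1/4*a*b**2 + 1/4*b**3 - 5/4*a**2 + 3/16*a*b - 1/4*b**2 - 1/4*a + 23/16*b.
  leading term a*b**2: subtract (1/32*b)·h_1 from 1/4*a*b**2 + 1/4*b**3 - 5/4*a**2 + 3/16*a*b - 1/4*b**2 - 1/4*a + 23/16*b → 1/4*b**3 - 5/4*a**2 + 1/2*a*b - 1/4*b**2 - 1/4*a + 3/2*b
  leading term b**3: no divisor's leading term divides it; move 1/4*b**3 to the remainder.
  leading term a**2: subtract (5/192)·h_2 from -5/4*a**2 + 1/2*a*b - 1/4*b**2 - 1/4*a + 3/2*b → 3/16*a*b - 9/16*b**2 - 31/64*a + 29/16*b - 115/64
  leading term a*b: subtract (3/128)·h_1 from 3/16*a*b - 9/16*b**2 - 31/64*a + 29/16*b - 115/64 → -9/16*b**2 - 1/4*a + 29/16*b - 7/4
  leading term b**2: no divisor's leading term divides it; move -9/16*b**2 to the remainder.
  leading term a: no divisor's leading term divides it; move -1/4*a to the remainder.
  leading term b: no divisor's leading term divides it; move 29/16*b to the remainder.
  leading term 1: no divisor's leading term divides it; move -7/4 to the remainder.
  remainder 1/4*b**3 - 9/16*b**2 - 1/4*a + 29/16*b - 7/4 ≠ 0; add k_3 = 1/4*b**3 - 9/16*b**2 - 1/4*a + 29/16*b - 7/4 to the basis.

The other S-polynomials (S(h_1,k_3), S(h_2,k_3)) all reduce to 0 modulo the current basis, so we have a Gröbner basis.
Inter-reduce: drop elements whose leading term is divisible by another's, tail-reduce, and make monic.
Reduced Gröbner basis: {b**3 - 9/4*b**2 - a + 29/4*b - 7, a**2 - 1/4*b**2 - 1/2*a + 1/4*b - 3/2, a*b - 5/4*a - 1/4}.

These coincide, so the ideals are equal.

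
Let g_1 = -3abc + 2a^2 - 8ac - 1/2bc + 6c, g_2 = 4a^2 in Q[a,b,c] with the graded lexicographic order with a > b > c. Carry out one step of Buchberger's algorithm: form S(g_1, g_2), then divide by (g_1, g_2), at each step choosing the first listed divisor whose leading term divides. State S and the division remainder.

lcm(LM(g_1), LM(g_2)) = a^2bc.
S = (lcm/LT(g_1))·g_1 − (lcm/LT(g_2))·g_2 = -2/3a^3 + 8/3a^2c + 1/6abc - 2ac.
Reduce S modulo (g_1, g_2) in that order:
  leading term a^3: subtract (-1/6a)·g_2 from -2/3a^3 + 8/3a^2c + 1/6abc - 2ac → 8/3a^2c + 1/6abc - 2ac
  leading term a^2c: subtract (2/3c)·g_2 from 8/3a^2c + 1/6abc - 2ac → 1/6abc - 2ac
  leading term abc: subtract (-1/18)·g_1 from 1/6abc - 2ac → 1/9a^2 - 22/9ac - 1/36bc + 1/3c
  leading term a^2: subtract (1/36)·g_2 from 1/9a^2 - 22/9ac - 1/36bc + 1/3c → -22/9ac - 1/36bc + 1/3c
  leading term ac: no divisor's leading term divides it; move -22/9ac to the remainder.
  leading term bc: no divisor's leading term divides it; move -1/36bc to the remainder.
  leading term c: no divisor's leading term divides it; move 1/3c to the remainder.
The remainder -22/9ac - 1/36bc + 1/3c is nonzero, so it would be added as the next basis element.

S(g_1, g_2) = -2/3a^3 + 8/3a^2c + 1/6abc - 2ac; remainder on division = -22/9ac - 1/36bc + 1/3c.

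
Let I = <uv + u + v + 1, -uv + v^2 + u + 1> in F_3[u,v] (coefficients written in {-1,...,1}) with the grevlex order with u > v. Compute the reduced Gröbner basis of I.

G = {u^2 - u + 1, uv + u + v + 1, v^2 - u + v - 1}

f_1 = uv + u + v + 1, LT = uv.
f_2 = -uv + v^2 + u + 1, LT = uv.

S(f_1,f_2): lcm = uv. S = v^2 - u + v - 1.
  leading term v^2: no divisor's leading term divides it; move v^2 to the remainder.
  leading term u: no divisor's leading term divides it; move -u to the remainder.
  leading term v: no divisor's leading term divides it; move v to the remainder.
  leading term 1: no divisor's leading term divides it; move -1 to the remainder.
  remainder v^2 - u + v - 1 ≠ 0; add g_3 = v^2 - u + v - 1 to the basis.

S(f_1,g_3): lcm = uv^2. S = u^2 + v^2 + u + v.
  leading term u^2: no divisor's leading term divides it; move u^2 to the remainder.
  leading term v^2: subtract (1)·g_3 from v^2 + u + v → -u + 1
  leading term u: no divisor's leading term divides it; move -u to the remainder.
  leading term 1: no divisor's leading term divides it; move 1 to the remainder.
  remainder u^2 - u + 1 ≠ 0; add g_4 = u^2 - u + 1 to the basis.

S(f_2,g_3): lcm = uv^2. S = -v^3 + u^2 + uv + u - v.
  leading term v^3: subtract (-v)·g_3 from -v^3 + u^2 + uv + u - v → u^2 + v^2 + u + v
  leading term u^2: subtract (1)·g_4 from u^2 + v^2 + u + v → v^2 - u + v - 1
  leading term v^2: subtract (1)·g_3 from v^2 - u + v - 1 → 0
  remainder 0.

S(f_1,g_4): lcm = u^2v. S = u^2 - uv + u - v.
  leading term u^2: subtract (1)·g_4 from u^2 - uv + u - v → -uv - u - v - 1
  leading term uv: subtract (-1)·f_1 from -uv - u - v - 1 → 0
  remainder 0.

S(f_2,g_4): lcm = u^2v. S = -uv^2 - u^2 + uv - u - v.
  leading term uv^2: subtract (-v)·f_1 from -uv^2 - u^2 + uv - u - v → -u^2 - uv + v^2 - u
  leading term u^2: subtract (-1)·g_4 from -u^2 - uv + v^2 - u → -uv + v^2 + u + 1
  leading term uv: subtract (-1)·f_1 from -uv + v^2 + u + 1 → v^2 - u + v - 1
  leading term v^2: subtract (1)·g_3 from v^2 - u + v - 1 → 0
  remainder 0.

S(g_3,g_4): leading monomials are coprime, so the S-polynomial reduces to 0 (Buchberger's first criterion).
Every S-polynomial of the final basis reduces to 0, so we have a Gröbner basis.
Inter-reduce: drop elements whose leading term is divisible by another's, tail-reduce, and make monic.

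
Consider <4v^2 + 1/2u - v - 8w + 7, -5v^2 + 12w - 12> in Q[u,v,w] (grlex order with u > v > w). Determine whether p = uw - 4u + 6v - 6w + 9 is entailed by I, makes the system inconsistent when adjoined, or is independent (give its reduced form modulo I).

First compute the reduced Gröbner basis of I by Buchberger's algorithm.
f_1 = 4v^2 + 1/2u - v - 8w + 7, LT = v^2.
f_2 = -5v^2 + 12w - 12, LT = v^2.

S(f_1,f_2): lcm = v^2. S = 1/8u - 1/4v + 2/5w - 13/20.
  reduce S modulo (f_1, f_2):
  remainder 1/8u - 1/4v + 2/5w - 13/20 ≠ 0; add h_3 = 1/8u - 1/4v + 2/5w - 13/20 to the basis.

The other S-polynomials (S(f_1,h_3), S(f_2,h_3)) all reduce to 0 modulo the current basis, so we have a Gröbner basis.
Inter-reduce: drop elements whose leading term is divisible by another's, tail-reduce, and make monic.
Reduced Gröbner basis: {v^2 - 12/5w + 12/5, u - 2v + 16/5w - 26/5}.
Label its elements g_1 = v^2 - 12/5w + 12/5, g_2 = u - 2v + 16/5w - 26/5.

Reduce p = uw - 4u + 6v - 6w + 9 modulo G:
  leading term uw: subtract (w)·g_2 from uw - 4u + 6v - 6w + 9 → 2vw - 16/5w^2 - 4u + 6v - 4/5w + 9
  leading term vw: no divisor's leading term divides it; move 2vw to the remainder.
  leading term w^2: no divisor's leading term divides it; move -16/5w^2 to the remainder.
  leading term u: subtract (-4)·g_2 from -4u + 6v - 4/5w + 9 → -2v + 12w - 59/5
  leading term v: no divisor's leading term divides it; move -2v to the remainder.
  leading term w: no divisor's leading term divides it; move 12w to the remainder.
  leading term 1: no divisor's leading term divides it; move -59/5 to the remainder.
  normal form = 2vw - 16/5w^2 - 2v + 12w - 59/5.
The normal form is nonzero, so p ∉ I. Since p minus its normal form lies in I, I + (p) = I + (r) where r = 2vw - 16/5w^2 - 2v + 12w - 59/5; decide whether this ideal is the whole ring.
Run Buchberger on G together with r (pairs among the g_i already reduce to 0 since G is a Gröbner basis):
g_1 = v^2 - 12/5w + 12/5, LT = v^2.
g_2 = u - 2v + 16/5w - 26/5, LT = u.
r = 2vw - 16/5w^2 - 2v + 12w - 59/5, LT = vw.

S(g_1,r): lcm = v^2w. S = 8/5vw^2 + v^2 - 6vw - 12/5w^2 + 59/10v + 12/5w.
  reduce S modulo (g_1, g_2, r):
  remainder 64/25w^3 - 476/25w^2 + 3/2v + 1016/25w - 709/25 ≠ 0; add m_4 = 64/25w^3 - 476/25w^2 + 3/2v + 1016/25w - 709/25 to the basis.

The other S-polynomials (S(g_1,g_2), S(g_2,r), S(g_1,m_4), S(g_2,m_4), S(r,m_4)) all reduce to 0 modulo the current basis, so we have a Gröbner basis.
Inter-reduce: drop elements whose leading term is divisible by another's, tail-reduce, and make monic.
Reduced Gröbner basis: {w^3 - 119/16w^2 + 75/128v + 127/8w - 709/64, v^2 - 12/5w + 12/5, vw - 8/5w^2 - v + 6w - 59/10, u - 2v + 16/5w - 26/5}.
The reduced Gröbner basis of I + (p) is {w^3 - 119/16w^2 + 75/128v + 127/8w - 709/64, v^2 - 12/5w + 12/5, vw - 8/5w^2 - v + 6w - 59/10, u - 2v + 16/5w - 26/5} ≠ {1}, a proper ideal, so the enlarged system stays consistent: p is independent of I, with normal form 2vw - 16/5w^2 - 2v + 12w - 59/5.

Ideal membership is decidable via reduction modulo a Gröbner basis.

uw - 4u + 6v - 6w + 9 is independent of I; its normal form modulo I is 2vw - 16/5w^2 - 2v + 12w - 59/5.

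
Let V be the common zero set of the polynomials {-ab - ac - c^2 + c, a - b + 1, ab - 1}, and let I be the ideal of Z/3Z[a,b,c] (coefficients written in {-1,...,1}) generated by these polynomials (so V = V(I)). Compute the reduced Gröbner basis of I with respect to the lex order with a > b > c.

G = {a - c^3 + c - 1, b - c^3 + c + 1, c^4 + 1}

f_1 = -ab - ac - c^2 + c, LT = ab.
f_2 = a - b + 1, LT = a.
f_3 = ab - 1, LT = ab.

S(f_1,f_2): lcm = ab. S = ac + b^2 - b + c^2 - c.
  leading term ac: subtract (c)·f_2 from ac + b^2 - b + c^2 - c → b^2 + bc - b + c^2 + c
  leading term b^2: no divisor's leading term divides it; move b^2 to the remainder.
  leading term bc: no divisor's leading term divides it; move bc to the remainder.
  leading term b: no divisor's leading term divides it; move -b to the remainder.
  leading term c^2: no divisor's leading term divides it; move c^2 to the remainder.
  leading term c: no divisor's leading term divides it; move c to the remainder.
  remainder b^2 + bc - b + c^2 + c ≠ 0; add g_4 = b^2 + bc - b + c^2 + c to the basis.

S(f_1,f_3): lcm = ab. S = ac + c^2 - c + 1.
  leading term ac: subtract (c)·f_2 from ac + c^2 - c + 1 → bc + c^2 + c + 1
  leading term bc: no divisor's leading term divides it; move bc to the remainder.
  leading term c^2: no divisor's leading term divides it; move c^2 to the remainder.
  leading term c: no divisor's leading term divides it; move c to the remainder.
  leading term 1: no divisor's leading term divides it; move 1 to the remainder.
  remainder bc + c^2 + c + 1 ≠ 0; add g_5 = bc + c^2 + c + 1 to the basis.

S(f_3,g_4): lcm = ab^2. S = -abc + ab - ac^2 - ac - b.
  leading term abc: subtract (c)·f_1 from -abc + ab - ac^2 - ac - b → ab - ac - b + c^3 - c^2
  leading term ab: subtract (-1)·f_1 from ab - ac - b + c^3 - c^2 → ac - b + c^3 + c^2 + c
  leading term ac: subtract (c)·f_2 from ac - b + c^3 + c^2 + c → bc - b + c^3 + c^2
  leading term bc: subtract (1)·g_5 from bc - b + c^3 + c^2 → -b + c^3 - c - 1
  leading term b: no divisor's leading term divides it; move -b to the remainder.
  leading term c^3: no divisor's leading term divides it; move c^3 to the remainder.
  leading term c: no divisor's leading term divides it; move -c to the remainder.
  leading term 1: no divisor's leading term divides it; move -1 to the remainder.
  remainder -b + c^3 - c - 1 ≠ 0; add g_6 = -b + c^3 - c - 1 to the basis.

S(f_1,g_6): lcm = ab. S = ac^3 - a + c^2 - c.
  leading term ac^3: subtract (c^3)·f_2 from ac^3 - a + c^2 - c → -a + bc^3 - c^3 + c^2 - c
  leading term a: subtract (-1)·f_2 from -a + bc^3 - c^3 + c^2 - c → bc^3 - b - c^3 + c^2 - c + 1
  leading term bc^3: subtract (c^2)·g_5 from bc^3 - b - c^3 + c^2 - c + 1 → -b - c^4 + c^3 - c + 1
  leading term b: subtract (1)·g_6 from -b - c^4 + c^3 - c + 1 → -c^4 - 1
  leading term c^4: no divisor's leading term divides it; move -c^4 to the remainder.
  leading term 1: no divisor's leading term divides it; move -1 to the remainder.
  remainder -c^4 - 1 ≠ 0; add g_7 = -c^4 - 1 to the basis.

The other S-polynomials (S(f_2,f_3), S(f_1,g_4), S(f_2,g_4), S(f_1,g_5), S(f_2,g_5), S(f_3,g_5), S(g_4,g_5), S(f_2,g_6), S(f_3,g_6), S(g_4,g_6), S(g_5,g_6), S(f_1,g_7), S(f_2,g_7), S(f_3,g_7), S(g_4,g_7), S(g_5,g_7), S(g_6,g_7)) all reduce to 0 modulo the current basis, so we have a Gröbner basis.
Inter-reduce: drop elements whose leading term is divisible by another's, tail-reduce, and make monic.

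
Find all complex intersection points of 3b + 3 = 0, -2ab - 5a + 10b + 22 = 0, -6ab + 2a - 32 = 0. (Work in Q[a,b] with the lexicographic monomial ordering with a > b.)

{(4, -1)}

Compute a lex Gröbner basis by Buchberger's algorithm.
f_1 = 3b + 3, LT = b.
f_2 = -2ab - 5a + 10b + 22, LT = ab.
f_3 = -6ab + 2a - 32, LT = ab.

S(f_1,f_2): lcm = ab. S = -3/2a + 5b + 11.
  leading term a: no divisor's leading term divides it; move -3/2a to the remainder.
  leading term b: subtract (5/3)·f_1 from 5b + 11 → 6
  leading term 1: no divisor's leading term divides it; move 6 to the remainder.
  remainder -3/2a + 6 ≠ 0; add h_4 = -3/2a + 6 to the basis.

The other S-polynomials (S(f_1,f_3), S(f_2,f_3), S(f_1,h_4), S(f_2,h_4), S(f_3,h_4)) all reduce to 0 modulo the current basis, so we have a Gröbner basis.
Inter-reduce: drop elements whose leading term is divisible by another's, tail-reduce, and make monic.
Reduced Gröbner basis: {a - 4, b + 1}.

From the last basis element, b + 1 = 0, so b takes values in {-1}. Each choice, substituted upward through the basis, yields the corresponding point(s) of the solution set.
  b = -1: the earlier basis element becomes a - 4 = 0, giving a = 4 — point (4, -1).
Check: every point annihilates each of the original generators.
This is the nonlinear analogue of row-reducing a linear system.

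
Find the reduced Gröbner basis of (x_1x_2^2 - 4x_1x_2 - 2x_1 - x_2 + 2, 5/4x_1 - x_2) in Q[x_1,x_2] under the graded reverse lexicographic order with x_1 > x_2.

G = {x_2^3 - 4x_2^2 - 13/4x_2 + 5/2, x_1 - 4/5x_2}

f_1 = x_1x_2^2 - 4x_1x_2 - 2x_1 - x_2 + 2, LT = x_1x_2^2.
f_2 = 5/4x_1 - x_2, LT = x_1.

S(f_1,f_2): lcm = x_1x_2^2. S = 4/5x_2^3 - 4x_1x_2 - 2x_1 - x_2 + 2.
  leading term x_2^3: no divisor's leading term divides it; move 4/5x_2^3 to the remainder.
  leading term x_1x_2: subtract (-16/5x_2)·f_2 from -4x_1x_2 - 2x_1 - x_2 + 2 → -16/5x_2^2 - 2x_1 - x_2 + 2
  leading term x_2^2: no divisor's leading term divides it; move -16/5x_2^2 to the remainder.
  leading term x_1: subtract (-8/5)·f_2 from -2x_1 - x_2 + 2 → -13/5x_2 + 2
  leading term x_2: no divisor's leading term divides it; move -13/5x_2 to the remainder.
  leading term 1: no divisor's leading term divides it; move 2 to the remainder.
  remainder 4/5x_2^3 - 16/5x_2^2 - 13/5x_2 + 2 ≠ 0; add g_3 = 4/5x_2^3 - 16/5x_2^2 - 13/5x_2 + 2 to the basis.

The other S-polynomials (S(f_1,g_3), S(f_2,g_3)) all reduce to 0 modulo the current basis, so we have a Gröbner basis.
Inter-reduce: drop elements whose leading term is divisible by another's, tail-reduce, and make monic.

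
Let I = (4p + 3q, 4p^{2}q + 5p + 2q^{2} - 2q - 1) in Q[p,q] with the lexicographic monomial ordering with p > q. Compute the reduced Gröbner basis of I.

G = {p + \tfrac{3}{4}q, q^{3} + \tfrac{8}{9}q^{2} - \tfrac{23}{9}q - \tfrac{4}{9}}

f_1 = 4p + 3q, LT = p.
f_2 = 4p^{2}q + 5p + 2q^{2} - 2q - 1, LT = p^{2}q.

S(f_1,f_2): lcm = p^{2}q. S = \tfrac{3}{4}pq^{2} - \tfrac{5}{4}p - \tfrac{1}{2}q^{2} + \tfrac{1}{2}q + \tfrac{1}{4}.
  leading term pq^{2}: subtract (\tfrac{3}{16}q^{2})·f_1 from \tfrac{3}{4}pq^{2} - \tfrac{5}{4}p - \tfrac{1}{2}q^{2} + \tfrac{1}{2}q + \tfrac{1}{4} → -\tfrac{5}{4}p - \tfrac{9}{16}q^{3} - \tfrac{1}{2}q^{2} + \tfrac{1}{2}q + \tfrac{1}{4}
  leading term p: subtract (-\tfrac{5}{16})·f_1 from -\tfrac{5}{4}p - \tfrac{9}{16}q^{3} - \tfrac{1}{2}q^{2} + \tfrac{1}{2}q + \tfrac{1}{4} → -\tfrac{9}{16}q^{3} - \tfrac{1}{2}q^{2} + \tfrac{23}{16}q + \tfrac{1}{4}
  leading term q^{3}: no divisor's leading term divides it; move -\tfrac{9}{16}q^{3} to the remainder.
  leading term q^{2}: no divisor's leading term divides it; move -\tfrac{1}{2}q^{2} to the remainder.
  leading term q: no divisor's leading term divides it; move \tfrac{23}{16}q to the remainder.
  leading term 1: no divisor's leading term divides it; move \tfrac{1}{4} to the remainder.
  remainder -\tfrac{9}{16}q^{3} - \tfrac{1}{2}q^{2} + \tfrac{23}{16}q + \tfrac{1}{4} ≠ 0; add g_3 = -\tfrac{9}{16}q^{3} - \tfrac{1}{2}q^{2} + \tfrac{23}{16}q + \tfrac{1}{4} to the basis.

The other S-polynomials (S(f_1,g_3), S(f_2,g_3)) all reduce to 0 modulo the current basis, so we have a Gröbner basis.
Inter-reduce: drop elements whose leading term is divisible by another's, tail-reduce, and make monic.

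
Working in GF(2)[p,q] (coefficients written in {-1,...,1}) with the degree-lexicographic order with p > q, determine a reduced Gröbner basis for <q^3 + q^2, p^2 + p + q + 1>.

f_1 = q^3 + q^2, LT = q^3.
f_2 = p^2 + p + q + 1, LT = p^2.

The S-polynomials (S(f_1,f_2)) all reduce to 0 modulo the current basis, so we have a Gröbner basis.

G = {q^3 + q^2, p^2 + p + q + 1}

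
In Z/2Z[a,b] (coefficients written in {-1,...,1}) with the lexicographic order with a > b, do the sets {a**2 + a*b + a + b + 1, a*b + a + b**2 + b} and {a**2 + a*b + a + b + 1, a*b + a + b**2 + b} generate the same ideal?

Equality of ideals is decidable: compute both reduced Gröbner bases (unique for the ordering) and check whether they agree.
Buchberger on the first generating set:
f_1 = a**2 + a*b + a + b + 1, LT = a**2.
f_2 = a*b + a + b**2 + b, LT = a*b.

S(f_1,f_2): lcm = a**2*b. S = a**2 + b**2 + b.
  leading term a**2: subtract (1)·f_1 from a**2 + b**2 + b → a*b + a + b**2 + 1
  leading term a*b: subtract (1)·f_2 from a*b + a + b**2 + 1 → b + 1
  leading term b: no divisor's leading term divides it; move b to the remainder.
  leading term 1: no divisor's leading term divides it; move 1 to the remainder.
  remainder b + 1 ≠ 0; add g_3 = b + 1 to the basis.

The other S-polynomials (S(f_1,g_3), S(f_2,g_3)) all reduce to 0 modulo the current basis, so we have a Gröbner basis.
Inter-reduce: drop elements whose leading term is divisible by another's, tail-reduce, and make monic.
Reduced Gröbner basis: {a**2, b + 1}.

Buchberger on the second generating set:
h_1 = a**2 + a*b + a + b + 1, LT = a**2.
h_2 = a*b + a + b**2 + b, LT = a*b.

S(h_1,h_2): lcm = a**2*b. S = a**2 + b**2 + b.
  leading term a**2: subtract (1)·h_1 from a**2 + b**2 + b → a*b + a + b**2 + 1
  leading term a*b: subtract (1)·h_2 from a*b + a + b**2 + 1 → b + 1
  leading term b: no divisor's leading term divides it; move b to the remainder.
  leading term 1: no divisor's leading term divides it; move 1 to the remainder.
  remainder b + 1 ≠ 0; add k_3 = b + 1 to the basis.

The other S-polynomials (S(h_1,k_3), S(h_2,k_3)) all reduce to 0 modulo the current basis, so we have a Gröbner basis.
Inter-reduce: drop elements whose leading term is divisible by another's, tail-reduce, and make monic.
Reduced Gröbner basis: {a**2, b + 1}.

These coincide, so the ideals are equal.

Yes, the ideals are equal.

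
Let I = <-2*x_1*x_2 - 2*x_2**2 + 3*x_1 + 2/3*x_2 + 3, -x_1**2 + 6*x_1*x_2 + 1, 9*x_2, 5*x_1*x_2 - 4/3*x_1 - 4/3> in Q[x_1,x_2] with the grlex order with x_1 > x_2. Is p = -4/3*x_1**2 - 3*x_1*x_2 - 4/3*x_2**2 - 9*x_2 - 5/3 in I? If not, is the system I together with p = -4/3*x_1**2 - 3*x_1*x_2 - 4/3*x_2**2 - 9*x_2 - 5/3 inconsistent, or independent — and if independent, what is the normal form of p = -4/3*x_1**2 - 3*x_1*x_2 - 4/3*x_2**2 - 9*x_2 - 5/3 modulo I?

Adjoining -4/3*x_1**2 - 3*x_1*x_2 - 4/3*x_2**2 - 9*x_2 - 5/3 makes the ideal the whole ring: the system is inconsistent.

First compute the reduced Gröbner basis of I by Buchberger's algorithm.
f_1 = -2*x_1*x_2 - 2*x_2**2 + 3*x_1 + 2/3*x_2 + 3, LT = x_1*x_2.
f_2 = -x_1**2 + 6*x_1*x_2 + 1, LT = x_1**2.
f_3 = 9*x_2, LT = x_2.
f_4 = 5*x_1*x_2 - 4/3*x_1 - 4/3, LT = x_1*x_2.

S(f_1,f_2): lcm = x_1**2*x_2. S = 7*x_1*x_2**2 - 3/2*x_1**2 - 1/3*x_1*x_2 - 3/2*x_1 + x_2.
  leading term x_1*x_2**2: subtract (-7/2*x_2)·f_1 from 7*x_1*x_2**2 - 3/2*x_1**2 - 1/3*x_1*x_2 - 3/2*x_1 + x_2 → -7*x_2**3 - 3/2*x_1**2 + 61/6*x_1*x_2 + 7/3*x_2**2 - 3/2*x_1 + 23/2*x_2
  leading term x_2**3: subtract (-7/9*x_2**2)·f_3 from -7*x_2**3 - 3/2*x_1**2 + 61/6*x_1*x_2 + 7/3*x_2**2 - 3/2*x_1 + 23/2*x_2 → -3/2*x_1**2 + 61/6*x_1*x_2 + 7/3*x_2**2 - 3/2*x_1 + 23/2*x_2
  leading term x_1**2: subtract (3/2)·f_2 from -3/2*x_1**2 + 61/6*x_1*x_2 + 7/3*x_2**2 - 3/2*x_1 + 23/2*x_2 → 7/6*x_1*x_2 + 7/3*x_2**2 - 3/2*x_1 + 23/2*x_2 - 3/2
  leading term x_1*x_2: subtract (-7/12)·f_1 from 7/6*x_1*x_2 + 7/3*x_2**2 - 3/2*x_1 + 23/2*x_2 - 3/2 → 7/6*x_2**2 + 1/4*x_1 + 107/9*x_2 + 1/4
  leading term x_2**2: subtract (7/54*x_2)·f_3 from 7/6*x_2**2 + 1/4*x_1 + 107/9*x_2 + 1/4 → 1/4*x_1 + 107/9*x_2 + 1/4
  leading term x_1: no divisor's leading term divides it; move 1/4*x_1 to the remainder.
  leading term x_2: subtract (107/81)·f_3 from 107/9*x_2 + 1/4 → 1/4
  leading term 1: no divisor's leading term divides it; move 1/4 to the remainder.
  remainder 1/4*x_1 + 1/4 ≠ 0; add h_5 = 1/4*x_1 + 1/4 to the basis.

The other S-polynomials (S(f_1,f_3), S(f_1,f_4), S(f_2,f_3), S(f_2,f_4), S(f_3,f_4), S(f_1,h_5), S(f_2,h_5), S(f_3,h_5), S(f_4,h_5)) all reduce to 0 modulo the current basis, so we have a Gröbner basis.
Inter-reduce: drop elements whose leading term is divisible by another's, tail-reduce, and make monic.
Reduced Gröbner basis: {x_1 + 1, x_2}.
Label its elements g_1 = x_1 + 1, g_2 = x_2.

Reduce p = -4/3*x_1**2 - 3*x_1*x_2 - 4/3*x_2**2 - 9*x_2 - 5/3 modulo G:
  leading term x_1**2: subtract (-4/3*x_1)·g_1 from -4/3*x_1**2 - 3*x_1*x_2 - 4/3*x_2**2 - 9*x_2 - 5/3 → -3*x_1*x_2 - 4/3*x_2**2 + 4/3*x_1 - 9*x_2 - 5/3
  leading term x_1*x_2: subtract (-3*x_2)·g_1 from -3*x_1*x_2 - 4/3*x_2**2 + 4/3*x_1 - 9*x_2 - 5/3 → -4/3*x_2**2 + 4/3*x_1 - 6*x_2 - 5/3
  leading term x_2**2: subtract (-4/3*x_2)·g_2 from -4/3*x_2**2 + 4/3*x_1 - 6*x_2 - 5/3 → 4/3*x_1 - 6*x_2 - 5/3
  leading term x_1: subtract (4/3)·g_1 from 4/3*x_1 - 6*x_2 - 5/3 → -6*x_2 - 3
  leading term x_2: subtract (-6)·g_2 from -6*x_2 - 3 → -3
  leading term 1: no divisor's leading term divides it; move -3 to the remainder.
  normal form = -3.
The normal form is nonzero, so p ∉ I. Since p minus its normal form lies in I, I + (p) = I + (r) where r = -3; decide whether this ideal is the whole ring.
Here r = -3 is a nonzero constant, hence a unit: 1 ∈ I + (p), the Gröbner basis of I + (p) is {1}, and the enlarged system has no common solution — adjoining p is inconsistent.

Ideal membership is decidable via reduction modulo a Gröbner basis.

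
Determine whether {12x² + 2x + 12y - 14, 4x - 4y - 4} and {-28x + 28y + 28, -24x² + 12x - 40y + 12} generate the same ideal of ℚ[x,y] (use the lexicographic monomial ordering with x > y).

Yes, the ideals are equal.

Since reduced Gröbner bases are canonical representatives of ideals under a given ordering, it suffices to compute and compare them.
Buchberger on the first generating set:
f_1 = 12x² + 2x + 12y - 14, LT = x².
f_2 = 4x - 4y - 4, LT = x.

S(f_1,f_2): lcm = x². S = xy + 7/6x + y - 7/6.
  reduce S modulo (f_1, f_2):
  remainder y² + 19/6y ≠ 0; add g_3 = y² + 19/6y to the basis.

The other S-polynomials (S(f_1,g_3), S(f_2,g_3)) all reduce to 0 modulo the current basis, so we have a Gröbner basis.
Inter-reduce: drop elements whose leading term is divisible by another's, tail-reduce, and make monic.
Reduced Gröbner basis: {x - y - 1, y² + 19/6y}.

Buchberger on the second generating set:
h_1 = -28x + 28y + 28, LT = x.
h_2 = -24x² + 12x - 40y + 12, LT = x².

S(h_1,h_2): lcm = x². S = -xy - ½x - 5/3y + ½.
  reduce S modulo (h_1, h_2):
  remainder -y² - 19/6y ≠ 0; add k_3 = -y² - 19/6y to the basis.

The other S-polynomials (S(h_1,k_3), S(h_2,k_3)) all reduce to 0 modulo the current basis, so we have a Gröbner basis.
Inter-reduce: drop elements whose leading term is divisible by another's, tail-reduce, and make monic.
Reduced Gröbner basis: {x - y - 1, y² + 19/6y}.

These coincide, so the ideals are equal.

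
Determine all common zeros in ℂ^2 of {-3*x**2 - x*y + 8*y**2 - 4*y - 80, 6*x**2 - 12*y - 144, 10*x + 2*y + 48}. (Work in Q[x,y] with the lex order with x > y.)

{(-4, -4)}

Compute a lex Gröbner basis by Buchberger's algorithm.
f_1 = -3*x**2 - x*y + 8*y**2 - 4*y - 80, LT = x**2.
f_2 = 6*x**2 - 12*y - 144, LT = x**2.
f_3 = 10*x + 2*y + 48, LT = x.

S(f_1,f_2): lcm = x**2. S = 1/3*x*y - 8/3*y**2 + 10/3*y + 152/3.
  leading term x*y: subtract (1/30*y)·f_3 from 1/3*x*y - 8/3*y**2 + 10/3*y + 152/3 → -41/15*y**2 + 26/15*y + 152/3
  leading term y**2: no divisor's leading term divides it; move -41/15*y**2 to the remainder.
  leading term y: no divisor's leading term divides it; move 26/15*y to the remainder.
  leading term 1: no divisor's leading term divides it; move 152/3 to the remainder.
  remainder -41/15*y**2 + 26/15*y + 152/3 ≠ 0; add h_4 = -41/15*y**2 + 26/15*y + 152/3 to the basis.

S(f_1,f_3): lcm = x**2. S = 2/15*x*y - 24/5*x - 8/3*y**2 + 4/3*y + 80/3.
  leading term x*y: subtract (1/75*y)·f_3 from 2/15*x*y - 24/5*x - 8/3*y**2 + 4/3*y + 80/3 → -24/5*x - 202/75*y**2 + 52/75*y + 80/3
  leading term x: subtract (-12/25)·f_3 from -24/5*x - 202/75*y**2 + 52/75*y + 80/3 → -202/75*y**2 + 124/75*y + 3728/75
  leading term y**2: subtract (202/205)·h_4 from -202/75*y**2 + 124/75*y + 3728/75 → -56/1025*y - 224/1025
  leading term y: no divisor's leading term divides it; move -56/1025*y to the remainder.
  leading term 1: no divisor's leading term divides it; move -224/1025 to the remainder.
  remainder -56/1025*y - 224/1025 ≠ 0; add h_5 = -56/1025*y - 224/1025 to the basis.

The other S-polynomials (S(f_2,f_3), S(f_1,h_4), S(f_2,h_4), S(f_3,h_4), S(f_1,h_5), S(f_2,h_5), S(f_3,h_5), S(h_4,h_5)) all reduce to 0 modulo the current basis, so we have a Gröbner basis.
Inter-reduce: drop elements whose leading term is divisible by another's, tail-reduce, and make monic.
Reduced Gröbner basis: {x + 4, y + 4}.

A lex Gröbner basis eliminates variables successively. Here y + 4 depends only on y, with roots {-4}; lifting each root through the earlier basis elements recovers the full solutions.
  y = -4: the earlier basis element becomes x + 4 = 0, giving x = -4 — point (-4, -4).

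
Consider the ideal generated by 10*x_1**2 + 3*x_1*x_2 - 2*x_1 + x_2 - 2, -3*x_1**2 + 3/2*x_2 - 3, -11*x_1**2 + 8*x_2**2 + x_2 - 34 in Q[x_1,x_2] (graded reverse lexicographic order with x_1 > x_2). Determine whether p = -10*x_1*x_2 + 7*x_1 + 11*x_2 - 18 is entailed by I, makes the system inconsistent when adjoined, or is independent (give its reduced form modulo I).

First compute the reduced Gröbner basis of I by Buchberger's algorithm.
f_1 = 10*x_1**2 + 3*x_1*x_2 - 2*x_1 + x_2 - 2, LT = x_1**2.
f_2 = -3*x_1**2 + 3/2*x_2 - 3, LT = x_1**2.
f_3 = -11*x_1**2 + 8*x_2**2 + x_2 - 34, LT = x_1**2.

S(f_1,f_2): lcm = x_1**2. S = 3/10*x_1*x_2 - 1/5*x_1 + 3/5*x_2 - 6/5.
  leading term x_1*x_2: no divisor's leading term divides it; move 3/10*x_1*x_2 to the remainder.
  leading term x_1: no divisor's leading term divides it; move -1/5*x_1 to the remainder.
  leading term x_2: no divisor's leading term divides it; move 3/5*x_2 to the remainder.
  leading term 1: no divisor's leading term divides it; move -6/5 to the remainder.
  remainder 3/10*x_1*x_2 - 1/5*x_1 + 3/5*x_2 - 6/5 ≠ 0; add h_4 = 3/10*x_1*x_2 - 1/5*x_1 + 3/5*x_2 - 6/5 to the basis.

S(f_1,f_3): lcm = x_1**2. S = 3/10*x_1*x_2 + 8/11*x_2**2 - 1/5*x_1 + 21/110*x_2 - 181/55.
  leading term x_1*x_2: subtract (1)·h_4 from 3/10*x_1*x_2 + 8/11*x_2**2 - 1/5*x_1 + 21/110*x_2 - 181/55 → 8/11*x_2**2 - 9/22*x_2 - 23/11
  leading term x_2**2: no divisor's leading term divides it; move 8/11*x_2**2 to the remainder.
  leading term x_2: no divisor's leading term divides it; move -9/22*x_2 to the remainder.
  leading term 1: no divisor's leading term divides it; move -23/11 to the remainder.
  remainder 8/11*x_2**2 - 9/22*x_2 - 23/11 ≠ 0; add h_5 = 8/11*x_2**2 - 9/22*x_2 - 23/11 to the basis.

S(f_1,h_4): lcm = x_1**2*x_2. S = 3/10*x_1*x_2**2 + 2/3*x_1**2 - 11/5*x_1*x_2 + 1/10*x_2**2 + 4*x_1 - 1/5*x_2.
  leading term x_1*x_2**2: subtract (x_2)·h_4 from 3/10*x_1*x_2**2 + 2/3*x_1**2 - 11/5*x_1*x_2 + 1/10*x_2**2 + 4*x_1 - 1/5*x_2 → 2/3*x_1**2 - 2*x_1*x_2 - 1/2*x_2**2 + 4*x_1 + x_2
  leading term x_1**2: subtract (1/15)·f_1 from 2/3*x_1**2 - 2*x_1*x_2 - 1/2*x_2**2 + 4*x_1 + x_2 → -11/5*x_1*x_2 - 1/2*x_2**2 + 62/15*x_1 + 14/15*x_2 + 2/15
  leading term x_1*x_2: subtract (-22/3)·h_4 from -11/5*x_1*x_2 - 1/2*x_2**2 + 62/15*x_1 + 14/15*x_2 + 2/15 → -1/2*x_2**2 + 8/3*x_1 + 16/3*x_2 - 26/3
  leading term x_2**2: subtract (-11/16)·h_5 from -1/2*x_2**2 + 8/3*x_1 + 16/3*x_2 - 26/3 → 8/3*x_1 + 485/96*x_2 - 485/48
  leading term x_1: no divisor's leading term divides it; move 8/3*x_1 to the remainder.
  leading term x_2: no divisor's leading term divides it; move 485/96*x_2 to the remainder.
  leading term 1: no divisor's leading term divides it; move -485/48 to the remainder.
  remainder 8/3*x_1 + 485/96*x_2 - 485/48 ≠ 0; add h_6 = 8/3*x_1 + 485/96*x_2 - 485/48 to the basis.

S(h_4,h_5): lcm = x_1*x_2**2. S = -5/48*x_1*x_2 + 2*x_2**2 + 23/8*x_1 - 4*x_2.
  leading term x_1*x_2: subtract (-25/72)·h_4 from -5/48*x_1*x_2 + 2*x_2**2 + 23/8*x_1 - 4*x_2 → 2*x_2**2 + 101/36*x_1 - 91/24*x_2 - 5/12
  leading term x_2**2: subtract (11/4)·h_5 from 2*x_2**2 + 101/36*x_1 - 91/24*x_2 - 5/12 → 101/36*x_1 - 8/3*x_2 + 16/3
  leading term x_1: subtract (101/96)·h_6 from 101/36*x_1 - 8/3*x_2 + 16/3 → -73561/9216*x_2 + 73561/4608
  leading term x_2: no divisor's leading term divides it; move -73561/9216*x_2 to the remainder.
  leading term 1: no divisor's leading term divides it; move 73561/4608 to the remainder.
  remainder -73561/9216*x_2 + 73561/4608 ≠ 0; add h_7 = -73561/9216*x_2 + 73561/4608 to the basis.

The other S-polynomials (S(f_2,f_3), S(f_2,h_4), S(f_3,h_4), S(f_1,h_5), S(f_2,h_5), S(f_3,h_5), S(f_1,h_6), S(f_2,h_6), S(f_3,h_6), S(h_4,h_6), S(h_5,h_6), S(f_1,h_7), S(f_2,h_7), S(f_3,h_7), S(h_4,h_7), S(h_5,h_7), S(h_6,h_7)) all reduce to 0 modulo the current basis, so we have a Gröbner basis.
Inter-reduce: drop elements whose leading term is divisible by another's, tail-reduce, and make monic.
Reduced Gröbner basis: {x_1, x_2 - 2}.
Label its elements g_1 = x_1, g_2 = x_2 - 2.

Reduce p = -10*x_1*x_2 + 7*x_1 + 11*x_2 - 18 modulo G:
  leading term x_1*x_2: subtract (-10*x_2)·g_1 from -10*x_1*x_2 + 7*x_1 + 11*x_2 - 18 → 7*x_1 + 11*x_2 - 18
  leading term x_1: subtract (7)·g_1 from 7*x_1 + 11*x_2 - 18 → 11*x_2 - 18
  leading term x_2: subtract (11)·g_2 from 11*x_2 - 18 → 4
  leading term 1: no divisor's leading term divides it; move 4 to the remainder.
  normal form = 4.
The normal form is nonzero, so p ∉ I. Since p minus its normal form lies in I, I + (p) = I + (r) where r = 4; decide whether this ideal is the whole ring.
Here r = 4 is a nonzero constant, hence a unit: 1 ∈ I + (p), the Gröbner basis of I + (p) is {1}, and the enlarged system has no common solution — adjoining p is inconsistent.

Adjoining -10*x_1*x_2 + 7*x_1 + 11*x_2 - 18 makes the ideal the whole ring: the system is inconsistent.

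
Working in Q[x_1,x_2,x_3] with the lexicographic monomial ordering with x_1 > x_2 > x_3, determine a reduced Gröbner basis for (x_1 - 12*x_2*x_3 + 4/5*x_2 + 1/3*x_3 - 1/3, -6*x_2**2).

G = {x_1 - 12*x_2*x_3 + 4/5*x_2 + 1/3*x_3 - 1/3, x_2**2}

f_1 = x_1 - 12*x_2*x_3 + 4/5*x_2 + 1/3*x_3 - 1/3, LT = x_1.
f_2 = -6*x_2**2, LT = x_2**2.

The S-polynomials (S(f_1,f_2)) all reduce to 0 modulo the current basis, so we have a Gröbner basis.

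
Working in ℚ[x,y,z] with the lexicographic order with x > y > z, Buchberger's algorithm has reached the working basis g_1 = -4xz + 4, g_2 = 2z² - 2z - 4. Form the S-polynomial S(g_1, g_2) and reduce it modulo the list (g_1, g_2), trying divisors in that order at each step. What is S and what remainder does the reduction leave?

S(g_1, g_2) = xz + 2x - z; remainder on division = 2x - z + 1.

lcm(LM(g_1), LM(g_2)) = xz².
S = (lcm/LT(g_1))·g_1 − (lcm/LT(g_2))·g_2 = xz + 2x - z.
Reduce S modulo (g_1, g_2) in that order:
  leading term xz: subtract (-¼)·g_1 from xz + 2x - z → 2x - z + 1
  leading term x: no divisor's leading term divides it; move 2x to the remainder.
  leading term z: no divisor's leading term divides it; move -z to the remainder.
  leading term 1: no divisor's leading term divides it; move 1 to the remainder.
The remainder 2x - z + 1 is nonzero, so it would be added as the next basis element.
This is the inner loop of Buchberger's algorithm — each nonzero remainder becomes a new basis element.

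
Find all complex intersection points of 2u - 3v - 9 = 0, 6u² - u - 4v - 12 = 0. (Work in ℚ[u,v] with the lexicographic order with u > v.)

{(0, -3), (11/18, -70/27)}

Compute a lex Gröbner basis by Buchberger's algorithm.
f_1 = 2u - 3v - 9, LT = u.
f_2 = 6u² - u - 4v - 12, LT = u².

S(f_1,f_2): lcm = u². S = -3/2uv - 13/3u + ⅔v + 2.
  leading term uv: subtract (-¾v)·f_1 from -3/2uv - 13/3u + ⅔v + 2 → -13/3u - 9/4v² - 73/12v + 2
  leading term u: subtract (-13/6)·f_1 from -13/3u - 9/4v² - 73/12v + 2 → -9/4v² - 151/12v - 35/2
  leading term v²: no divisor's leading term divides it; move -9/4v² to the remainder.
  leading term v: no divisor's leading term divides it; move -151/12v to the remainder.
  leading term 1: no divisor's leading term divides it; move -35/2 to the remainder.
  remainder -9/4v² - 151/12v - 35/2 ≠ 0; add h_3 = -9/4v² - 151/12v - 35/2 to the basis.

The other S-polynomials (S(f_1,h_3), S(f_2,h_3)) all reduce to 0 modulo the current basis, so we have a Gröbner basis.
Inter-reduce: drop elements whose leading term is divisible by another's, tail-reduce, and make monic.
Reduced Gröbner basis: {u - 3/2v - 9/2, v² + 151/27v + 70/9}.

Since the basis is lex-ordered, v² + 151/27v + 70/9 is univariate in v. Its roots are {-3, -70/27}. Back-substituting each root into the other basis elements fixes the other coordinates.
  v = -3: the earlier basis element becomes u = 0, giving u = 0 — point (0, -3).
  v = -70/27: the earlier basis element becomes u - 11/18 = 0, giving u = 11/18 — point (11/18, -70/27).
Check: every point annihilates each of the original generators.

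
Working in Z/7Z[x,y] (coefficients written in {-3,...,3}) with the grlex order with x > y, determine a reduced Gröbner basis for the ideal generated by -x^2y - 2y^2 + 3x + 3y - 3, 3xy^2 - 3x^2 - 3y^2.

G = {y^4 - y^3 - x^2 - 2xy - 2y^2 - 2y + 2, x^3 + 2y^3 + x^2 - 3xy - 2y^2 + 3y, x^2y + 2y^2 - 3x - 3y + 3, xy^2 - x^2 - y^2}

This is the nonlinear analogue of row-reducing a linear system.

f_1 = -x^2y - 2y^2 + 3x + 3y - 3, LT = x^2y.
f_2 = 3xy^2 - 3x^2 - 3y^2, LT = xy^2.

S(f_1,f_2): lcm = x^2y^2. S = x^3 + xy^2 + 2y^3 - 3xy - 3y^2 + 3y.
  leading term x^3: no divisor's leading term divides it; move x^3 to the remainder.
  leading term xy^2: subtract (-2)·f_2 from xy^2 + 2y^3 - 3xy - 3y^2 + 3y → 2y^3 + x^2 - 3xy - 2y^2 + 3y
  leading term y^3: no divisor's leading term divides it; move 2y^3 to the remainder.
  leading term x^2: no divisor's leading term divides it; move x^2 to the remainder.
  leading term xy: no divisor's leading term divides it; move -3xy to the remainder.
  leading term y^2: no divisor's leading term divides it; move -2y^2 to the remainder.
  leading term y: no divisor's leading term divides it; move 3y to the remainder.
  remainder x^3 + 2y^3 + x^2 - 3xy - 2y^2 + 3y ≠ 0; add g_3 = x^3 + 2y^3 + x^2 - 3xy - 2y^2 + 3y to the basis.

S(f_1,g_3): lcm = x^3y. S = -2y^4 - x^2y - 2xy^2 + 2y^3 - 3x^2 - 3xy - 3y^2 + 3x.
  leading term y^4: no divisor's leading term divides it; move -2y^4 to the remainder.
  leading term x^2y: subtract (1)·f_1 from -x^2y - 2xy^2 + 2y^3 - 3x^2 - 3xy - 3y^2 + 3x → -2xy^2 + 2y^3 - 3x^2 - 3xy - y^2 - 3y + 3
  leading term xy^2: subtract (-3)·f_2 from -2xy^2 + 2y^3 - 3x^2 - 3xy - y^2 - 3y + 3 → 2y^3 + 2x^2 - 3xy - 3y^2 - 3y + 3
  leading term y^3: no divisor's leading term divides it; move 2y^3 to the remainder.
  leading term x^2: no divisor's leading term divides it; move 2x^2 to the remainder.
  leading term xy: no divisor's leading term divides it; move -3xy to the remainder.
  leading term y^2: no divisor's leading term divides it; move -3y^2 to the remainder.
  leading term y: no divisor's leading term divides it; move -3y to the remainder.
  leading term 1: no divisor's leading term divides it; move 3 to the remainder.
  remainder -2y^4 + 2y^3 + 2x^2 - 3xy - 3y^2 - 3y + 3 ≠ 0; add g_4 = -2y^4 + 2y^3 + 2x^2 - 3xy - 3y^2 - 3y + 3 to the basis.

S(f_2,g_3): lcm = x^3y^2. S = -2y^5 - x^4 - 2x^2y^2 + 3xy^3 + 2y^4 - 3y^3.
  leading term y^5: subtract (y)·g_4 from -2y^5 - x^4 - 2x^2y^2 + 3xy^3 + 2y^4 - 3y^3 → -x^4 - 2x^2y^2 + 3xy^3 - 2x^2y + 3xy^2 + 3y^2 - 3y
  leading term x^4: subtract (-x)·g_3 from -x^4 - 2x^2y^2 + 3xy^3 - 2x^2y + 3xy^2 + 3y^2 - 3y → -2x^2y^2 - 2xy^3 + x^3 + 2x^2y + xy^2 + 3xy + 3y^2 - 3y
  leading term x^2y^2: subtract (2y)·f_1 from -2x^2y^2 - 2xy^3 + x^3 + 2x^2y + xy^2 + 3xy + 3y^2 - 3y → -2xy^3 + x^3 + 2x^2y + xy^2 - 3y^3 - 3xy - 3y^2 + 3y
  leading term xy^3: subtract (-3y)·f_2 from -2xy^3 + x^3 + 2x^2y + xy^2 - 3y^3 - 3xy - 3y^2 + 3y → x^3 + xy^2 + 2y^3 - 3xy - 3y^2 + 3y
  leading term x^3: subtract (1)·g_3 from x^3 + xy^2 + 2y^3 - 3xy - 3y^2 + 3y → xy^2 - x^2 - y^2
  leading term xy^2: subtract (-2)·f_2 from xy^2 - x^2 - y^2 → 0
  remainder 0.

S(f_1,g_4): lcm = x^2y^4. S = x^2y^3 + 2y^5 + x^4 + 2x^3y + 2x^2y^2 - 3xy^3 - 3y^4 + 2x^2y + 3y^3 - 2x^2.
  leading term x^2y^3: subtract (-y^2)·f_1 from x^2y^3 + 2y^5 + x^4 + 2x^3y + 2x^2y^2 - 3xy^3 - 3y^4 + 2x^2y + 3y^3 - 2x^2 → 2y^5 + x^4 + 2x^3y + 2x^2y^2 - 3xy^3 + 2y^4 + 2x^2y + 3xy^2 - y^3 - 2x^2 - 3y^2
  leading term y^5: subtract (-y)·g_4 from 2y^5 + x^4 + 2x^3y + 2x^2y^2 - 3xy^3 + 2y^4 + 2x^2y + 3xy^2 - y^3 - 2x^2 - 3y^2 → x^4 + 2x^3y + 2x^2y^2 - 3xy^3 - 3y^4 - 3x^2y + 3y^3 - 2x^2 + y^2 + 3y
  leading term x^4: subtract (x)·g_3 from x^4 + 2x^3y + 2x^2y^2 - 3xy^3 - 3y^4 - 3x^2y + 3y^3 - 2x^2 + y^2 + 3y → 2x^3y + 2x^2y^2 + 2xy^3 - 3y^4 - x^3 + 2xy^2 + 3y^3 - 2x^2 - 3xy + y^2 + 3y
  leading term x^3y: subtract (-2x)·f_1 from 2x^3y + 2x^2y^2 + 2xy^3 - 3y^4 - x^3 + 2xy^2 + 3y^3 - 2x^2 - 3xy + y^2 + 3y → 2x^2y^2 + 2xy^3 - 3y^4 - x^3 - 2xy^2 + 3y^3 - 3x^2 + 3xy + y^2 + x + 3y
  leading term x^2y^2: subtract (-2y)·f_1 from 2x^2y^2 + 2xy^3 - 3y^4 - x^3 - 2xy^2 + 3y^3 - 3x^2 + 3xy + y^2 + x + 3y → 2xy^3 - 3y^4 - x^3 - 2xy^2 - y^3 - 3x^2 + 2xy + x - 3y
  leading term xy^3: subtract (3y)·f_2 from 2xy^3 - 3y^4 - x^3 - 2xy^2 - y^3 - 3x^2 + 2xy + x - 3y → -3y^4 - x^3 + 2x^2y - 2xy^2 + y^3 - 3x^2 + 2xy + x - 3y
  leading term y^4: subtract (-2)·g_4 from -3y^4 - x^3 + 2x^2y - 2xy^2 + y^3 - 3x^2 + 2xy + x - 3y → -x^3 + 2x^2y - 2xy^2 - 2y^3 + x^2 + 3xy + y^2 + x - 2y - 1
  leading term x^3: subtract (-1)·g_3 from -x^3 + 2x^2y - 2xy^2 - 2y^3 + x^2 + 3xy + y^2 + x - 2y - 1 → 2x^2y - 2xy^2 + 2x^2 - y^2 + x + y - 1
  leading term x^2y: subtract (-2)·f_1 from 2x^2y - 2xy^2 + 2x^2 - y^2 + x + y - 1 → -2xy^2 + 2x^2 + 2y^2
  leading term xy^2: subtract (-3)·f_2 from -2xy^2 + 2x^2 + 2y^2 → 0
  remainder 0.

S(f_2,g_4): lcm = xy^4. S = -x^2y^2 + xy^3 - y^4 + x^3 + 2x^2y + 2xy^2 + 2xy - 2x.
  leading term x^2y^2: subtract (y)·f_1 from -x^2y^2 + xy^3 - y^4 + x^3 + 2x^2y + 2xy^2 + 2xy - 2x → xy^3 - y^4 + x^3 + 2x^2y + 2xy^2 + 2y^3 - xy - 3y^2 - 2x + 3y
  leading term xy^3: subtract (-2y)·f_2 from xy^3 - y^4 + x^3 + 2x^2y + 2xy^2 + 2y^3 - xy - 3y^2 - 2x + 3y → -y^4 + x^3 + 3x^2y + 2xy^2 + 3y^3 - xy - 3y^2 - 2x + 3y
  leading term y^4: subtract (-3)·g_4 from -y^4 + x^3 + 3x^2y + 2xy^2 + 3y^3 - xy - 3y^2 - 2x + 3y → x^3 + 3x^2y + 2xy^2 + 2y^3 - x^2 - 3xy + 2y^2 - 2x + y + 2
  leading term x^3: subtract (1)·g_3 from x^3 + 3x^2y + 2xy^2 + 2y^3 - x^2 - 3xy + 2y^2 - 2x + y + 2 → 3x^2y + 2xy^2 - 2x^2 - 3y^2 - 2x - 2y + 2
  leading term x^2y: subtract (-3)·f_1 from 3x^2y + 2xy^2 - 2x^2 - 3y^2 - 2x - 2y + 2 → 2xy^2 - 2x^2 - 2y^2
  leading term xy^2: subtract (3)·f_2 from 2xy^2 - 2x^2 - 2y^2 → 0
  remainder 0.

S(g_3,g_4): leading monomials are coprime, so the S-polynomial reduces to 0 (Buchberger's first criterion).
Every S-polynomial of the final basis reduces to 0, so we have a Gröbner basis.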